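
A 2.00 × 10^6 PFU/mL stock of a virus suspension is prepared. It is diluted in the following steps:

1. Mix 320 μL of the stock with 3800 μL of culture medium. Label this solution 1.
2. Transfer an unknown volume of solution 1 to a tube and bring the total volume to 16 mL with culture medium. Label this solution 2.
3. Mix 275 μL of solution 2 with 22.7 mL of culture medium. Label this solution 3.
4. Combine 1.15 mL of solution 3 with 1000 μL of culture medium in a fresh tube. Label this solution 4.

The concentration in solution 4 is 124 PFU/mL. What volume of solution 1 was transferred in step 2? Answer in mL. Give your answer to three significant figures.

Step 1: 320 μL + 3800 μL = 4120 μL total → factor 4120/320 = 12.875
Step 2: v brought to 16 mL → factor = 16 mL/v
Step 3: 275 μL + 22.7 mL = 22975 μL total → factor 22975/275 = 83.545
Step 4: 1.15 mL + 1000 μL = 2.15 mL total → factor 2.15/1.15 = 1.8696
Product of known-step factors = 2011
Overall factor = 2.00 × 10^6 PFU/mL / (124 PFU/mL) = 16129
Step-2 factor = 16129 / 2011 = 8.0204
v = 16 mL / 8.0204 = 1.99 mL

1.99 mL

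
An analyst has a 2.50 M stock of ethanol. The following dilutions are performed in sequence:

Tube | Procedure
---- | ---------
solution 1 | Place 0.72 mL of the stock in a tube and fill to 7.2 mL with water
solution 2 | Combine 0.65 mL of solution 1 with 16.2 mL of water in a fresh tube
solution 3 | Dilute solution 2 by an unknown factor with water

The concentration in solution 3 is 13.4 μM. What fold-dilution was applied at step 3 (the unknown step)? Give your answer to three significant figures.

Step 1: 0.72 mL brought to 7.2 mL → factor 7.2/0.72 = 10
Step 2: 0.65 mL + 16.2 mL = 16.85 mL total → factor 16.85/0.65 = 25.923
Step 3: unknown factor x
Product of known-step factors = 259.23
Overall factor = 2.50 M / (13.4 μM) = 1.8657 × 10^5
x = 1.8657 × 10^5 / 259.23 = 720

720-fold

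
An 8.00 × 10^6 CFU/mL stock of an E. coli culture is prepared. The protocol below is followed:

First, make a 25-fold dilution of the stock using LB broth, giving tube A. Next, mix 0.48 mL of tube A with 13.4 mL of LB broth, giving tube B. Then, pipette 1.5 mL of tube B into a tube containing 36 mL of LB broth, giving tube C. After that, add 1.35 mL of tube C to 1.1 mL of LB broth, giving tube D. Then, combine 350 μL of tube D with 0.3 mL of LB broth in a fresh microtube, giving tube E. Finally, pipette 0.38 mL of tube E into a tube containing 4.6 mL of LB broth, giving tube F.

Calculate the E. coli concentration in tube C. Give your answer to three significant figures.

Step 1: 25-fold → factor 25
Step 2: 0.48 mL + 13.4 mL = 13.88 mL total → factor 13.88/0.48 = 28.917
Step 3: 1.5 mL + 36 mL = 37.5 mL total → factor 37.5/1.5 = 25
Dilution factor through tube C = 25 × 28.917 × 25 = 18073
[tube C] = 8.00 × 10^6 CFU/mL / 18073 = 443 CFU/mL

443 CFU/mL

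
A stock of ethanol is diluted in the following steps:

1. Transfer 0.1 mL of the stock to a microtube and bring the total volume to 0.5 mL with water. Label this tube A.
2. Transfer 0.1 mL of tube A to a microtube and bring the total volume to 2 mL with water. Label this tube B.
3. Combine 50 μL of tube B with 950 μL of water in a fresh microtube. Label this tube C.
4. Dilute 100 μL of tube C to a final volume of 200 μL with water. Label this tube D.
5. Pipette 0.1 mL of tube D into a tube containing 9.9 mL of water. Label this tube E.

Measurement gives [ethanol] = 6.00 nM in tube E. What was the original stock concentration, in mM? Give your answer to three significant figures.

2.40 mM

Step 1: 0.1 mL brought to 0.5 mL → factor 0.5/0.1 = 5
Step 2: 0.1 mL brought to 2 mL → factor 2/0.1 = 20
Step 3: 50 μL + 950 μL = 1000 μL total → factor 1000/50 = 20
Step 4: 100 μL brought to 200 μL → factor 200/100 = 2
Step 5: 0.1 mL + 9.9 mL = 10 mL total → factor 10/0.1 = 100
Overall dilution factor = 5 × 20 × 20 × 2 × 100 = 4 × 10^5
Stock = 6.00 nM × 4 × 10^5 = 2.400 × 10^6 nM = 2.40 mM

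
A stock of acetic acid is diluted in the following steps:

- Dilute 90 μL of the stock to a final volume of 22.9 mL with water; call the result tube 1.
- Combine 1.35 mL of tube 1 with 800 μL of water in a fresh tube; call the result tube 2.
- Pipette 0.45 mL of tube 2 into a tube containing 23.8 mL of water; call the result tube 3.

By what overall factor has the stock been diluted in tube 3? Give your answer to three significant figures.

Step 1: 90 μL brought to 22.9 mL → factor 22900/90 = 254.44
Step 2: 1.35 mL + 800 μL = 2.15 mL total → factor 2.15/1.35 = 1.5926
Step 3: 0.45 mL + 23.8 mL = 24.25 mL total → factor 24.25/0.45 = 53.889
Overall dilution factor = 254.44 × 1.5926 × 53.889 = 21837

2.18 × 10^4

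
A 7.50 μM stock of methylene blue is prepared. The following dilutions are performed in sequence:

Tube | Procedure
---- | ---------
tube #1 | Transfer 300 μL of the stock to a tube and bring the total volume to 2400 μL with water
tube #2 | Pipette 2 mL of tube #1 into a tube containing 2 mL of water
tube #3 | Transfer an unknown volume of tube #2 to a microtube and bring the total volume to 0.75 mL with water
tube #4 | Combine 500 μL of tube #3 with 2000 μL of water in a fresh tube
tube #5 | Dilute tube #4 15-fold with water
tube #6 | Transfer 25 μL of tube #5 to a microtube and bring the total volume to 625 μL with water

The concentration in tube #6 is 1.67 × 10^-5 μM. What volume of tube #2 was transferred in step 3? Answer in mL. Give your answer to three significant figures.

0.0501 mL

Step 1: 300 μL brought to 2400 μL → factor 2400/300 = 8
Step 2: 2 mL + 2 mL = 4 mL total → factor 4/2 = 2
Step 3: v brought to 0.75 mL → factor = 0.75 mL/v
Step 4: 500 μL + 2000 μL = 2500 μL total → factor 2500/500 = 5
Step 5: 15-fold → factor 15
Step 6: 25 μL brought to 625 μL → factor 625/25 = 25
Product of known-step factors = 30000
Overall factor = 7.50 μM / (1.67 × 10^-5 μM) = 4.491 × 10^5
Step-3 factor = 4.491 × 10^5 / 30000 = 14.97
v = 0.75 mL / 14.97 = 0.0501 mL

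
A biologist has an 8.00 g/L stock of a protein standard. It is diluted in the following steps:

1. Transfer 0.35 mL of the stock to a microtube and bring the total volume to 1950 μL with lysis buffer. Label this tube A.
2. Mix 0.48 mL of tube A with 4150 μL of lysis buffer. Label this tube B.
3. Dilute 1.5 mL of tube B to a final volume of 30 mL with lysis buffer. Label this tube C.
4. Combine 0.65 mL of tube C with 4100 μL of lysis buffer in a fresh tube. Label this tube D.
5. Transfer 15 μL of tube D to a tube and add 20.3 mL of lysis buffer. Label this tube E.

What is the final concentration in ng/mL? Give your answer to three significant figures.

Step 1: 0.35 mL brought to 1950 μL → factor 1.95/0.35 = 5.5714
Step 2: 0.48 mL + 4150 μL = 4.63 mL total → factor 4.63/0.48 = 9.6458
Step 3: 1.5 mL brought to 30 mL → factor 30/1.5 = 20
Step 4: 0.65 mL + 4100 μL = 4.75 mL total → factor 4.75/0.65 = 7.3077
Step 5: 15 μL + 20.3 mL = 20315 μL total → factor 20315/15 = 1354.3
Overall dilution factor = 5.5714 × 9.6458 × 20 × 7.3077 × 1354.3 = 1.0638 × 10^7
Final = 8.00 g/L / 1.0638 × 10^7 = 7.521 × 10^-7 g/L = 0.752 ng/mL

0.752 ng/mL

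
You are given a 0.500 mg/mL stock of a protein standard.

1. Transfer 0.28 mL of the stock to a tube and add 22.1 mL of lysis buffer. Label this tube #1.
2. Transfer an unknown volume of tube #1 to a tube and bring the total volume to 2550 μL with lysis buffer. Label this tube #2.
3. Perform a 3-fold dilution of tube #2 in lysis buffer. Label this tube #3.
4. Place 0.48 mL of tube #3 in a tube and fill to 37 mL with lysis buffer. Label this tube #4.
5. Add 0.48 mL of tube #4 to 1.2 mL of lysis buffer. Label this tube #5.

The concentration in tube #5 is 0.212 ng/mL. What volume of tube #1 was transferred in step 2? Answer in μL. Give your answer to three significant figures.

69.9 μL

Step 1: 0.28 mL + 22.1 mL = 22.38 mL total → factor 22.38/0.28 = 79.929
Step 2: v brought to 2550 μL → factor = 2550 μL/v
Step 3: 3-fold → factor 3
Step 4: 0.48 mL brought to 37 mL → factor 37/0.48 = 77.083
Step 5: 0.48 mL + 1.2 mL = 1.68 mL total → factor 1.68/0.48 = 3.5
Product of known-step factors = 64692
Overall factor = 0.500 mg/mL / (0.212 ng/mL) = 2.3585 × 10^6
Step-2 factor = 2.3585 × 10^6 / 64692 = 36.457
v = 2550 μL / 36.457 = 69.9 μL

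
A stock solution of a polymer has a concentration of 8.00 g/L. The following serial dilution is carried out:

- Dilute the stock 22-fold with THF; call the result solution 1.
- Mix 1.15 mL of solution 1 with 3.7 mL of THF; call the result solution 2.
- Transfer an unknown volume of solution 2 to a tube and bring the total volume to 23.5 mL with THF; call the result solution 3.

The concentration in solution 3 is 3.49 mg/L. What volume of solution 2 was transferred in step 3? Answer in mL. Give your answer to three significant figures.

Step 1: 22-fold → factor 22
Step 2: 1.15 mL + 3.7 mL = 4.85 mL total → factor 4.85/1.15 = 4.2174
Step 3: v brought to 23.5 mL → factor = 23.5 mL/v
Product of known-step factors = 92.783
Overall factor = 8.00 g/L / (3.49 mg/L) = 2292.3
Step-3 factor = 2292.3 / 92.783 = 24.706
v = 23.5 mL / 24.706 = 0.951 mL

0.951 mL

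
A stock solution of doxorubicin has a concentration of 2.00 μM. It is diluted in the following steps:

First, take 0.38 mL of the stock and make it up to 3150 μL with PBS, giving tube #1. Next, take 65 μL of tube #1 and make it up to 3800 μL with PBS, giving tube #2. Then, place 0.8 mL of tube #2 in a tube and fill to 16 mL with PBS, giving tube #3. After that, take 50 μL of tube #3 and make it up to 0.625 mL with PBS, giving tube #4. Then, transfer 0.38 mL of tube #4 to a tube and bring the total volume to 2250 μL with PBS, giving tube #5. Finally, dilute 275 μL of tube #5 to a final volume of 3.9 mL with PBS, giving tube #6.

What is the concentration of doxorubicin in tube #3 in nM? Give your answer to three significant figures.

0.206 nM

Step 1: 0.38 mL brought to 3150 μL → factor 3.15/0.38 = 8.2895
Step 2: 65 μL brought to 3800 μL → factor 3800/65 = 58.462
Step 3: 0.8 mL brought to 16 mL → factor 16/0.8 = 20
Dilution factor through tube #3 = 8.2895 × 58.462 × 20 = 9692.3
[tube #3] = 2.00 μM / 9692.3 = 0.0002063 μM = 0.206 nM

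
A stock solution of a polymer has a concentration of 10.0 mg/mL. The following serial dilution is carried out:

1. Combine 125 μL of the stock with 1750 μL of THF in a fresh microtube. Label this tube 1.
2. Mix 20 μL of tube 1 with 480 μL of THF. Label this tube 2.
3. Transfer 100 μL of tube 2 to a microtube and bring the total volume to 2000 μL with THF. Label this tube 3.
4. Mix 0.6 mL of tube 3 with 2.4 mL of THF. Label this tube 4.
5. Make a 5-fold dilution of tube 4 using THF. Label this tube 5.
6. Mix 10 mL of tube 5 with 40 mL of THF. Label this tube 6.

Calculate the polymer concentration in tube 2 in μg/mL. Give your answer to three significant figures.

Step 1: 125 μL + 1750 μL = 1875 μL total → factor 1875/125 = 15
Step 2: 20 μL + 480 μL = 500 μL total → factor 500/20 = 25
Dilution factor through tube 2 = 15 × 25 = 375
[tube 2] = 10.0 mg/mL / 375 = 0.02667 mg/mL = 26.7 μg/mL

26.7 μg/mL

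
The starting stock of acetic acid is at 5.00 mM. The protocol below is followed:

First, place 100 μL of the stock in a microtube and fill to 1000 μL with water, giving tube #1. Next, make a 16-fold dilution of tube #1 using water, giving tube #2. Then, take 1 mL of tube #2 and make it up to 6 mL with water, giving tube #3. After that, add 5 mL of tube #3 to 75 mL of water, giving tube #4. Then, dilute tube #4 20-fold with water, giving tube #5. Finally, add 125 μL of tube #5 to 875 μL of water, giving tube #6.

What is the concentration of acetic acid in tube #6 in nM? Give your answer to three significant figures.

2.03 nM

Step 1: 100 μL brought to 1000 μL → factor 1000/100 = 10
Step 2: 16-fold → factor 16
Step 3: 1 mL brought to 6 mL → factor 6/1 = 6
Step 4: 5 mL + 75 mL = 80 mL total → factor 80/5 = 16
Step 5: 20-fold → factor 20
Step 6: 125 μL + 875 μL = 1000 μL total → factor 1000/125 = 8
Overall dilution factor = 10 × 16 × 6 × 16 × 20 × 8 = 2.4576 × 10^6
Final = 5.00 mM / 2.4576 × 10^6 = 2.035 × 10^-6 mM = 2.03 nM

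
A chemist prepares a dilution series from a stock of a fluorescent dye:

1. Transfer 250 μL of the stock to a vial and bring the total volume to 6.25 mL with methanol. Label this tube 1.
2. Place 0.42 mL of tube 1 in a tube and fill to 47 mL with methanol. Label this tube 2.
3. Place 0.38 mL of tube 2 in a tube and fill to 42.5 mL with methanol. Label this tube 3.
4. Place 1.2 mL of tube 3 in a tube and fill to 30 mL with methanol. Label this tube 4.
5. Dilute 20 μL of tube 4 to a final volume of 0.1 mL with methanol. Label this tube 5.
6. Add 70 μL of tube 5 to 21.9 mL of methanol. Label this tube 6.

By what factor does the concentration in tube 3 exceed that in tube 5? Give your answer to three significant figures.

Step 1: 250 μL brought to 6.25 mL → factor 6250/250 = 25
Step 2: 0.42 mL brought to 47 mL → factor 47/0.42 = 111.9
Step 3: 0.38 mL brought to 42.5 mL → factor 42.5/0.38 = 111.84
Step 4: 1.2 mL brought to 30 mL → factor 30/1.2 = 25
Step 5: 20 μL brought to 0.1 mL → factor 100/20 = 5
Dilution factor to tube 3 = 3.1289 × 10^5; to tube 5 = 3.9111 × 10^7
[tube 3]/[tube 5] = (factor to tube 5)/(factor to tube 3) = 3.9111 × 10^7/3.1289 × 10^5 = 125

125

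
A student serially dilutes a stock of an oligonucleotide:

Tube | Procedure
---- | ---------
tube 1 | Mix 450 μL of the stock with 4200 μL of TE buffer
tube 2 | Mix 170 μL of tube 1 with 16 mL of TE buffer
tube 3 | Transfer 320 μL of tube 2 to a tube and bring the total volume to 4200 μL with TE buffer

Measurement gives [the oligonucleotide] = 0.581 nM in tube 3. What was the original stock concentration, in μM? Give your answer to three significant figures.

Step 1: 450 μL + 4200 μL = 4650 μL total → factor 4650/450 = 10.333
Step 2: 170 μL + 16 mL = 16170 μL total → factor 16170/170 = 95.118
Step 3: 320 μL brought to 4200 μL → factor 4200/320 = 13.125
Overall dilution factor = 10.333 × 95.118 × 13.125 = 12900
Stock = 0.581 nM × 12900 = 7495 nM = 7.50 μM

7.50 μM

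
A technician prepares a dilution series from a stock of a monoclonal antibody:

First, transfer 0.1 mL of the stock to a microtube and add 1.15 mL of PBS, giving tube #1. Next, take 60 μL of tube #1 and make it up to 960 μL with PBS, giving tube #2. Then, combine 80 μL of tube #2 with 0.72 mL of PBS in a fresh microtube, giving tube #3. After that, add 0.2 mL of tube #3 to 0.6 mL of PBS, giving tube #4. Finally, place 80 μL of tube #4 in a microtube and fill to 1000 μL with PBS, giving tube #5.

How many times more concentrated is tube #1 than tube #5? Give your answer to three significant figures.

8.00 × 10^3

Step 1: 0.1 mL + 1.15 mL = 1.25 mL total → factor 1.25/0.1 = 12.5
Step 2: 60 μL brought to 960 μL → factor 960/60 = 16
Step 3: 80 μL + 0.72 mL = 800 μL total → factor 800/80 = 10
Step 4: 0.2 mL + 0.6 mL = 0.8 mL total → factor 0.8/0.2 = 4
Step 5: 80 μL brought to 1000 μL → factor 1000/80 = 12.5
Dilution factor to tube #1 = 12.5; to tube #5 = 1 × 10^5
[tube #1]/[tube #5] = (factor to tube #5)/(factor to tube #1) = 1 × 10^5/12.5 = 8.00 × 10^3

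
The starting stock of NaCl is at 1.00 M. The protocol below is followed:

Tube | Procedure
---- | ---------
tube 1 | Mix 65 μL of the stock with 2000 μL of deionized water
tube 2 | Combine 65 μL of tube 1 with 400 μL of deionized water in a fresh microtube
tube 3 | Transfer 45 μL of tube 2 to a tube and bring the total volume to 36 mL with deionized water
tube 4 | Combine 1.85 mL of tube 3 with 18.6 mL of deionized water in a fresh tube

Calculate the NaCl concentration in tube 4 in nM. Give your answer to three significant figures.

498 nM

Step 1: 65 μL + 2000 μL = 2065 μL total → factor 2065/65 = 31.769
Step 2: 65 μL + 400 μL = 465 μL total → factor 465/65 = 7.1538
Step 3: 45 μL brought to 36 mL → factor 36000/45 = 800
Step 4: 1.85 mL + 18.6 mL = 20.45 mL total → factor 20.45/1.85 = 11.054
Dilution factor through tube 4 = 31.769 × 7.1538 × 800 × 11.054 = 2.0098 × 10^6
[tube 4] = 1.00 M / 2.0098 × 10^6 = 4.976 × 10^-7 M = 498 nM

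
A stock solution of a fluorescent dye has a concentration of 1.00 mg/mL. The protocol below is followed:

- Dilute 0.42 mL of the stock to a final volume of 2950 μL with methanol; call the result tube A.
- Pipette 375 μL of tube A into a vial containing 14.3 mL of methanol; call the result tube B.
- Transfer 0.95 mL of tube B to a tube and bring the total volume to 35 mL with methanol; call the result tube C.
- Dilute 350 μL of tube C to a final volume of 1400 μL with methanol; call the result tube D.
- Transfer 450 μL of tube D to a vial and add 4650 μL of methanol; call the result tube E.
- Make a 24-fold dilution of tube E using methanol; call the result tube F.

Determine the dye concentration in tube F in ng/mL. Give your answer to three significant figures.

0.0908 ng/mL

Step 1: 0.42 mL brought to 2950 μL → factor 2.95/0.42 = 7.0238
Step 2: 375 μL + 14.3 mL = 14675 μL total → factor 14675/375 = 39.133
Step 3: 0.95 mL brought to 35 mL → factor 35/0.95 = 36.842
Step 4: 350 μL brought to 1400 μL → factor 1400/350 = 4
Step 5: 450 μL + 4650 μL = 5100 μL total → factor 5100/450 = 11.333
Step 6: 24-fold → factor 24
Overall dilution factor = 7.0238 × 39.133 × 36.842 × 4 × 11.333 × 24 = 1.1018 × 10^7
Final = 1.00 mg/mL / 1.1018 × 10^7 = 9.076 × 10^-8 mg/mL = 0.0908 ng/mL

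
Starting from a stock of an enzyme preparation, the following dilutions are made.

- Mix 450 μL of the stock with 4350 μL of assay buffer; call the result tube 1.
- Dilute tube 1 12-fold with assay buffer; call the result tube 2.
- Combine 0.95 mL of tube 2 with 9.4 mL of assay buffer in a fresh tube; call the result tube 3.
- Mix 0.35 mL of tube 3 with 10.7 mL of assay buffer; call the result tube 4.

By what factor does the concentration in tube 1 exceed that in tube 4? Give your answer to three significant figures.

4.13 × 10^3

Step 1: 450 μL + 4350 μL = 4800 μL total → factor 4800/450 = 10.667
Step 2: 12-fold → factor 12
Step 3: 0.95 mL + 9.4 mL = 10.35 mL total → factor 10.35/0.95 = 10.895
Step 4: 0.35 mL + 10.7 mL = 11.05 mL total → factor 11.05/0.35 = 31.571
Dilution factor to tube 1 = 10.667; to tube 4 = 44027
[tube 1]/[tube 4] = (factor to tube 4)/(factor to tube 1) = 44027/10.667 = 4.13 × 10^3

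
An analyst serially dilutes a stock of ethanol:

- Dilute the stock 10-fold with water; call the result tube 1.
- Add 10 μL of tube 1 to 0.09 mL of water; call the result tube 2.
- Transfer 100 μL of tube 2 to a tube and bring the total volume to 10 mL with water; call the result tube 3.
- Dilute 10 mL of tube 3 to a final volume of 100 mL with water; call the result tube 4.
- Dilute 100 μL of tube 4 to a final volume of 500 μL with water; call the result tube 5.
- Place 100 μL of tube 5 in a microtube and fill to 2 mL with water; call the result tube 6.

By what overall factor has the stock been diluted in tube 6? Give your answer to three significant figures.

1.00 × 10^7

Step 1: 10-fold → factor 10
Step 2: 10 μL + 0.09 mL = 100 μL total → factor 100/10 = 10
Step 3: 100 μL brought to 10 mL → factor 10000/100 = 100
Step 4: 10 mL brought to 100 mL → factor 100/10 = 10
Step 5: 100 μL brought to 500 μL → factor 500/100 = 5
Step 6: 100 μL brought to 2 mL → factor 2000/100 = 20
Overall dilution factor = 10 × 10 × 100 × 10 × 5 × 20 = 1 × 10^7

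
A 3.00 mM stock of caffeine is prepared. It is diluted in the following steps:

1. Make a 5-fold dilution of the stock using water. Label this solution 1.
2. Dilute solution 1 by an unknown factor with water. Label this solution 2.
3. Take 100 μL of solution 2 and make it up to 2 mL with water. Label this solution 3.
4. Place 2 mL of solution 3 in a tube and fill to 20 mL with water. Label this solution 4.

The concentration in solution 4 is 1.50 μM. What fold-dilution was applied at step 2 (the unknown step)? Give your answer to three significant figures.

Step 1: 5-fold → factor 5
Step 2: unknown factor x
Step 3: 100 μL brought to 2 mL → factor 2000/100 = 20
Step 4: 2 mL brought to 20 mL → factor 20/2 = 10
Product of known-step factors = 1000
Overall factor = 3.00 mM / (1.50 μM) = 2000
x = 2000 / 1000 = 2.00

2.00-fold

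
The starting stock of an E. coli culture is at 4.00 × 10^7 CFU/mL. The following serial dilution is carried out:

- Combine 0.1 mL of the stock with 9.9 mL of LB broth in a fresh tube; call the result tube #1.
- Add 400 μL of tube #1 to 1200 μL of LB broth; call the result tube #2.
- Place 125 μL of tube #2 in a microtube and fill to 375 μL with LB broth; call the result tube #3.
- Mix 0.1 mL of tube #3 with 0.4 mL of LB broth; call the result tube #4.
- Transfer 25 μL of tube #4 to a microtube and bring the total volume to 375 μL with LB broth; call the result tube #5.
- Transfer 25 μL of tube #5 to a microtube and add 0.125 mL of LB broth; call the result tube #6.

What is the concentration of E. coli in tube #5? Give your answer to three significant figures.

444 CFU/mL

Step 1: 0.1 mL + 9.9 mL = 10 mL total → factor 10/0.1 = 100
Step 2: 400 μL + 1200 μL = 1600 μL total → factor 1600/400 = 4
Step 3: 125 μL brought to 375 μL → factor 375/125 = 3
Step 4: 0.1 mL + 0.4 mL = 0.5 mL total → factor 0.5/0.1 = 5
Step 5: 25 μL brought to 375 μL → factor 375/25 = 15
Dilution factor through tube #5 = 100 × 4 × 3 × 5 × 15 = 90000
[tube #5] = 4.00 × 10^7 CFU/mL / 90000 = 444 CFU/mL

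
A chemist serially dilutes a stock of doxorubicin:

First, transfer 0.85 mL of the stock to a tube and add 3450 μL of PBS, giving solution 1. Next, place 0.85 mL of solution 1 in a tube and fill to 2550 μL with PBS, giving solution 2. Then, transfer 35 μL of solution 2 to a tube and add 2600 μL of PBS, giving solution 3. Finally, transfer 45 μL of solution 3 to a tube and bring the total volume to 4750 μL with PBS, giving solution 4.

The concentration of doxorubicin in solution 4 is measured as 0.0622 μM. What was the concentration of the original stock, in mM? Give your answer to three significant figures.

7.50 mM

Step 1: 0.85 mL + 3450 μL = 4.3 mL total → factor 4.3/0.85 = 5.0588
Step 2: 0.85 mL brought to 2550 μL → factor 2.55/0.85 = 3
Step 3: 35 μL + 2600 μL = 2635 μL total → factor 2635/35 = 75.286
Step 4: 45 μL brought to 4750 μL → factor 4750/45 = 105.56
Overall dilution factor = 5.0588 × 3 × 75.286 × 105.56 = 1.206 × 10^5
Stock = 0.0622 μM × 1.206 × 10^5 = 7502 μM = 7.50 mM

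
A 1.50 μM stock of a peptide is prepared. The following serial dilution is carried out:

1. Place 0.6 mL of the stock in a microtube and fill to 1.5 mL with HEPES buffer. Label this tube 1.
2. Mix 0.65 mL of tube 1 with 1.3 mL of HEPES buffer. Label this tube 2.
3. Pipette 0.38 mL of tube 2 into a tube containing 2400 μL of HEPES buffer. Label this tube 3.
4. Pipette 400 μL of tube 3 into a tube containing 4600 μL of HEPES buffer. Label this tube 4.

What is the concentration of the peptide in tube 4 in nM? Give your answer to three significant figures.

Step 1: 0.6 mL brought to 1.5 mL → factor 1.5/0.6 = 2.5
Step 2: 0.65 mL + 1.3 mL = 1.95 mL total → factor 1.95/0.65 = 3
Step 3: 0.38 mL + 2400 μL = 2.78 mL total → factor 2.78/0.38 = 7.3158
Step 4: 400 μL + 4600 μL = 5000 μL total → factor 5000/400 = 12.5
Overall dilution factor = 2.5 × 3 × 7.3158 × 12.5 = 685.86
Final = 1.50 μM / 685.86 = 0.002187 μM = 2.19 nM

2.19 nM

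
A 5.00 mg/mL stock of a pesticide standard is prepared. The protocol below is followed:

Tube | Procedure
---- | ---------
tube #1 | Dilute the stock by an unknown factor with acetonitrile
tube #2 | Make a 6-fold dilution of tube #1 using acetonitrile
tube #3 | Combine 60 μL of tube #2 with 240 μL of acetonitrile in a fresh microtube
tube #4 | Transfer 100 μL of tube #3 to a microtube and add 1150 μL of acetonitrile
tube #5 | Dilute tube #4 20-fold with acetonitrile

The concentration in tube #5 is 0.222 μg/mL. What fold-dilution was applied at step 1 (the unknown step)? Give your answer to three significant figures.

Step 1: unknown factor x
Step 2: 6-fold → factor 6
Step 3: 60 μL + 240 μL = 300 μL total → factor 300/60 = 5
Step 4: 100 μL + 1150 μL = 1250 μL total → factor 1250/100 = 12.5
Step 5: 20-fold → factor 20
Product of known-step factors = 7500
Overall factor = 5.00 mg/mL / (0.222 μg/mL) = 22523
x = 22523 / 7500 = 3.00

3.00-fold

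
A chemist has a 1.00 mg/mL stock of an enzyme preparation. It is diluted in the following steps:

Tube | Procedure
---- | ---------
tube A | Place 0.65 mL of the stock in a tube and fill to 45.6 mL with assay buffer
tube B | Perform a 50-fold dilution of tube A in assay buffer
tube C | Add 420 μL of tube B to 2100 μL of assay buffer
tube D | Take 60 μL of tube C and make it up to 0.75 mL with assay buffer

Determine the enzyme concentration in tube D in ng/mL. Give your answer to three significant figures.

3.80 ng/mL

Step 1: 0.65 mL brought to 45.6 mL → factor 45.6/0.65 = 70.154
Step 2: 50-fold → factor 50
Step 3: 420 μL + 2100 μL = 2520 μL total → factor 2520/420 = 6
Step 4: 60 μL brought to 0.75 mL → factor 750/60 = 12.5
Overall dilution factor = 70.154 × 50 × 6 × 12.5 = 2.6308 × 10^5
Final = 1.00 mg/mL / 2.6308 × 10^5 = 3.801 × 10^-6 mg/mL = 3.80 ng/mL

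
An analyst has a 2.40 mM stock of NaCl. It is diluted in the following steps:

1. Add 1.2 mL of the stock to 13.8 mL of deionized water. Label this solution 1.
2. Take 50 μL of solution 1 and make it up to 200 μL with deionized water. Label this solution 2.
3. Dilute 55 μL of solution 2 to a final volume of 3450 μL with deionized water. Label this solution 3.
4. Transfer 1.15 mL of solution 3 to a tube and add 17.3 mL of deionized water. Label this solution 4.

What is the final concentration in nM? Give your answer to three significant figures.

47.7 nM

Step 1: 1.2 mL + 13.8 mL = 15 mL total → factor 15/1.2 = 12.5
Step 2: 50 μL brought to 200 μL → factor 200/50 = 4
Step 3: 55 μL brought to 3450 μL → factor 3450/55 = 62.727
Step 4: 1.15 mL + 17.3 mL = 18.45 mL total → factor 18.45/1.15 = 16.043
Overall dilution factor = 12.5 × 4 × 62.727 × 16.043 = 50318
Final = 2.40 mM / 50318 = 4.770 × 10^-5 mM = 47.7 nM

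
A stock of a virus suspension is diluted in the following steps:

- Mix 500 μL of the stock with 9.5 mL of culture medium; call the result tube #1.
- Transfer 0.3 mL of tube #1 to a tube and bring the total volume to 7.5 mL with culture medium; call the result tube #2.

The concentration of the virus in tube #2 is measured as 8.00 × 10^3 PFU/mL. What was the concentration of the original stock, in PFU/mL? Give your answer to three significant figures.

Step 1: 500 μL + 9.5 mL = 10000 μL total → factor 10000/500 = 20
Step 2: 0.3 mL brought to 7.5 mL → factor 7.5/0.3 = 25
Overall dilution factor = 20 × 25 = 500
Stock = 8.00 × 10^3 PFU/mL × 500 = 4.00 × 10^6 PFU/mL

4.00 × 10^6 PFU/mL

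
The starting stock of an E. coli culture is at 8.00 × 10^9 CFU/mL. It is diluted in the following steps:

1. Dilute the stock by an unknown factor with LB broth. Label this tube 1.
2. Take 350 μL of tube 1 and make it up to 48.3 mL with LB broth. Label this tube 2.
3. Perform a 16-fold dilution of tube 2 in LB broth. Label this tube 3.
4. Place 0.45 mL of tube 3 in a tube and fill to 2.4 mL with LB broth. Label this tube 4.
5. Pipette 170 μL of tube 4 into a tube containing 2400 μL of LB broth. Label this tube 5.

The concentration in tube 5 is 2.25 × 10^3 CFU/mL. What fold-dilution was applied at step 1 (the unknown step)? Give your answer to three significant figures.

Step 1: unknown factor x
Step 2: 350 μL brought to 48.3 mL → factor 48300/350 = 138
Step 3: 16-fold → factor 16
Step 4: 0.45 mL brought to 2.4 mL → factor 2.4/0.45 = 5.3333
Step 5: 170 μL + 2400 μL = 2570 μL total → factor 2570/170 = 15.118
Product of known-step factors = 1.7803 × 10^5
Overall factor = 8.00 × 10^9 CFU/mL / (2.25 × 10^3 CFU/mL) = 3.5556 × 10^6
x = 3.5556 × 10^6 / 1.7803 × 10^5 = 20.0

20.0-fold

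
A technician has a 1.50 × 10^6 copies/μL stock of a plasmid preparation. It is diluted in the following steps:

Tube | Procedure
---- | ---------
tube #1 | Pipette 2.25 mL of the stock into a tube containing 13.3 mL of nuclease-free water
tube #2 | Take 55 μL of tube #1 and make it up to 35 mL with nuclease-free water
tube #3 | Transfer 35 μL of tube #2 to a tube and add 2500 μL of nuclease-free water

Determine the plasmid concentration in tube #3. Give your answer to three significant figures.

Step 1: 2.25 mL + 13.3 mL = 15.55 mL total → factor 15.55/2.25 = 6.9111
Step 2: 55 μL brought to 35 mL → factor 35000/55 = 636.36
Step 3: 35 μL + 2500 μL = 2535 μL total → factor 2535/35 = 72.429
Overall dilution factor = 6.9111 × 636.36 × 72.429 = 3.1854 × 10^5
Final = 1.50 × 10^6 copies/μL / 3.1854 × 10^5 = 4.71 copies/μL

4.71 copies/μL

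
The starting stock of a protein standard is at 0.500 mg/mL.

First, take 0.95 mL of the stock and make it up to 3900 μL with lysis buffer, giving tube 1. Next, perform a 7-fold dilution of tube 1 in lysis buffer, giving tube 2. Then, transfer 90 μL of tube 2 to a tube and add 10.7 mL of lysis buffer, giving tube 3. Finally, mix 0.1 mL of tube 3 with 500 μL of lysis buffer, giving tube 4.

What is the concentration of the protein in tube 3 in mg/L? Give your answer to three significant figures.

0.145 mg/L

Step 1: 0.95 mL brought to 3900 μL → factor 3.9/0.95 = 4.1053
Step 2: 7-fold → factor 7
Step 3: 90 μL + 10.7 mL = 10790 μL total → factor 10790/90 = 119.89
Dilution factor through tube 3 = 4.1053 × 7 × 119.89 = 3445.2
[tube 3] = 0.500 mg/mL / 3445.2 = 0.0001451 mg/mL = 0.145 mg/L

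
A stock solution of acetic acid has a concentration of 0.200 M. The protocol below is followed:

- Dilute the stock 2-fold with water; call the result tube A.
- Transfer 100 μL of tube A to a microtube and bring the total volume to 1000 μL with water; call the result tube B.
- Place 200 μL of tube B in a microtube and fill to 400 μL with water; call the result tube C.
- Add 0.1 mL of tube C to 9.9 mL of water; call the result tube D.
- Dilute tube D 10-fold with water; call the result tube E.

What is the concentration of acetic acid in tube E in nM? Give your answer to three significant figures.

5.00 × 10^3 nM

Step 1: 2-fold → factor 2
Step 2: 100 μL brought to 1000 μL → factor 1000/100 = 10
Step 3: 200 μL brought to 400 μL → factor 400/200 = 2
Step 4: 0.1 mL + 9.9 mL = 10 mL total → factor 10/0.1 = 100
Step 5: 10-fold → factor 10
Overall dilution factor = 2 × 10 × 2 × 100 × 10 = 40000
Final = 0.200 M / 40000 = 5.000 × 10^-6 M = 5.00 × 10^3 nM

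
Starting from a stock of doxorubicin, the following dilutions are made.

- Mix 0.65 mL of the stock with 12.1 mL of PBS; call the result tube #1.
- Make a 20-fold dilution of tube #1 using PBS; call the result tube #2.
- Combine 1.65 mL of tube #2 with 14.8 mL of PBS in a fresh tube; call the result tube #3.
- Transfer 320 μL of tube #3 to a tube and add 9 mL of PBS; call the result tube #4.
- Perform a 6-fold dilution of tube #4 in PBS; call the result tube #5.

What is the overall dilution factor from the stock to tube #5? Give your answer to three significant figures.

Step 1: 0.65 mL + 12.1 mL = 12.75 mL total → factor 12.75/0.65 = 19.615
Step 2: 20-fold → factor 20
Step 3: 1.65 mL + 14.8 mL = 16.45 mL total → factor 16.45/1.65 = 9.9697
Step 4: 320 μL + 9 mL = 9320 μL total → factor 9320/320 = 29.125
Step 5: 6-fold → factor 6
Overall dilution factor = 19.615 × 20 × 9.9697 × 29.125 × 6 = 6.8348 × 10^5

6.83 × 10^5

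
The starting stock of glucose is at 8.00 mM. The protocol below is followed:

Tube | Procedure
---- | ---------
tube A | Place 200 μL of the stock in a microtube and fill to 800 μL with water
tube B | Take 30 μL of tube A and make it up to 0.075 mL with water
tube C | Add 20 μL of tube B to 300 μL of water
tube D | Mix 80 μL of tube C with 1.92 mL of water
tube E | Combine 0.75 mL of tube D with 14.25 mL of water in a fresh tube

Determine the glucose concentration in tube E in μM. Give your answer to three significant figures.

0.100 μM

Step 1: 200 μL brought to 800 μL → factor 800/200 = 4
Step 2: 30 μL brought to 0.075 mL → factor 75/30 = 2.5
Step 3: 20 μL + 300 μL = 320 μL total → factor 320/20 = 16
Step 4: 80 μL + 1.92 mL = 2000 μL total → factor 2000/80 = 25
Step 5: 0.75 mL + 14.25 mL = 15 mL total → factor 15/0.75 = 20
Overall dilution factor = 4 × 2.5 × 16 × 25 × 20 = 80000
Final = 8.00 mM / 80000 = 0.0001000 mM = 0.100 μM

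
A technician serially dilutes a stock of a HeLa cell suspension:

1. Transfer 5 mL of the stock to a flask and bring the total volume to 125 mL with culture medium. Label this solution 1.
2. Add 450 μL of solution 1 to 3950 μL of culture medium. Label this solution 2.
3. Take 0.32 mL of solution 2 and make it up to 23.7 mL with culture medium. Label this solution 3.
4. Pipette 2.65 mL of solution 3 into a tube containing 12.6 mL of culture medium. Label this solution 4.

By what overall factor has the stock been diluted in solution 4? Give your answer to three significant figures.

Step 1: 5 mL brought to 125 mL → factor 125/5 = 25
Step 2: 450 μL + 3950 μL = 4400 μL total → factor 4400/450 = 9.7778
Step 3: 0.32 mL brought to 23.7 mL → factor 23.7/0.32 = 74.062
Step 4: 2.65 mL + 12.6 mL = 15.25 mL total → factor 15.25/2.65 = 5.7547
Overall dilution factor = 25 × 9.7778 × 74.062 × 5.7547 = 1.0418 × 10^5

1.04 × 10^5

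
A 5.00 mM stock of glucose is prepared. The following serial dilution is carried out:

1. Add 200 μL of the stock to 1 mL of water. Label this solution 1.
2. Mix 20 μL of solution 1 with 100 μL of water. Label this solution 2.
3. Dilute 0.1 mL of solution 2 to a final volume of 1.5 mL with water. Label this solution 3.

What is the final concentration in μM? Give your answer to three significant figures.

9.26 μM

Step 1: 200 μL + 1 mL = 1200 μL total → factor 1200/200 = 6
Step 2: 20 μL + 100 μL = 120 μL total → factor 120/20 = 6
Step 3: 0.1 mL brought to 1.5 mL → factor 1.5/0.1 = 15
Overall dilution factor = 6 × 6 × 15 = 540
Final = 5.00 mM / 540 = 0.009259 mM = 9.26 μM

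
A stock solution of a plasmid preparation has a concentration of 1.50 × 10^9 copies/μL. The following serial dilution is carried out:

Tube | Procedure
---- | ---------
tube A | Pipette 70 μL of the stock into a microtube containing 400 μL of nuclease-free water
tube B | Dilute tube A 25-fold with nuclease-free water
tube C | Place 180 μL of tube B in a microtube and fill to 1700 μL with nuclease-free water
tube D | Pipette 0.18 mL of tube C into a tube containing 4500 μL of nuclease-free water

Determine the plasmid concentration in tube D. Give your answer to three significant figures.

Step 1: 70 μL + 400 μL = 470 μL total → factor 470/70 = 6.7143
Step 2: 25-fold → factor 25
Step 3: 180 μL brought to 1700 μL → factor 1700/180 = 9.4444
Step 4: 0.18 mL + 4500 μL = 4.68 mL total → factor 4.68/0.18 = 26
Overall dilution factor = 6.7143 × 25 × 9.4444 × 26 = 41218
Final = 1.50 × 10^9 copies/μL / 41218 = 3.64 × 10^4 copies/μL

3.64 × 10^4 copies/μL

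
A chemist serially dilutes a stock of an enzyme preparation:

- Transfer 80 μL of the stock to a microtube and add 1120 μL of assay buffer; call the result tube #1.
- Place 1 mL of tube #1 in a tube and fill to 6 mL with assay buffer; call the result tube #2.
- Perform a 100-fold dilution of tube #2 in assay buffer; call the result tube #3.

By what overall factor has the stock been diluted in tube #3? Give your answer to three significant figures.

Step 1: 80 μL + 1120 μL = 1200 μL total → factor 1200/80 = 15
Step 2: 1 mL brought to 6 mL → factor 6/1 = 6
Step 3: 100-fold → factor 100
Overall dilution factor = 15 × 6 × 100 = 9000

9.00 × 10^3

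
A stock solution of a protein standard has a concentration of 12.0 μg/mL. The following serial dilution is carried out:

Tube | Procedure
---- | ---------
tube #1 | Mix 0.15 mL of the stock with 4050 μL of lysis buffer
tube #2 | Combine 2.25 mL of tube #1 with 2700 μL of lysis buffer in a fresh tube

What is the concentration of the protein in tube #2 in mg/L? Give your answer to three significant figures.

Step 1: 0.15 mL + 4050 μL = 4.2 mL total → factor 4.2/0.15 = 28
Step 2: 2.25 mL + 2700 μL = 4.95 mL total → factor 4.95/2.25 = 2.2
Overall dilution factor = 28 × 2.2 = 61.6
Final = 12.0 μg/mL / 61.6 = 0.1948 μg/mL = 0.195 mg/L

0.195 mg/L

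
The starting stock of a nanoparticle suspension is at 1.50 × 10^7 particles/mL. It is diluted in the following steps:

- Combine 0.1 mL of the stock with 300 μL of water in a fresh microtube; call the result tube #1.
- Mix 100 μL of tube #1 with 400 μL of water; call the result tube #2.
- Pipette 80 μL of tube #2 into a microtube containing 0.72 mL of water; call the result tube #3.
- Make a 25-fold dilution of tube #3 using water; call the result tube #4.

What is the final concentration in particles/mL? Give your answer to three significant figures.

3.00 × 10^3 particles/mL

Step 1: 0.1 mL + 300 μL = 0.4 mL total → factor 0.4/0.1 = 4
Step 2: 100 μL + 400 μL = 500 μL total → factor 500/100 = 5
Step 3: 80 μL + 0.72 mL = 800 μL total → factor 800/80 = 10
Step 4: 25-fold → factor 25
Overall dilution factor = 4 × 5 × 10 × 25 = 5000
Final = 1.50 × 10^7 particles/mL / 5000 = 3.00 × 10^3 particles/mL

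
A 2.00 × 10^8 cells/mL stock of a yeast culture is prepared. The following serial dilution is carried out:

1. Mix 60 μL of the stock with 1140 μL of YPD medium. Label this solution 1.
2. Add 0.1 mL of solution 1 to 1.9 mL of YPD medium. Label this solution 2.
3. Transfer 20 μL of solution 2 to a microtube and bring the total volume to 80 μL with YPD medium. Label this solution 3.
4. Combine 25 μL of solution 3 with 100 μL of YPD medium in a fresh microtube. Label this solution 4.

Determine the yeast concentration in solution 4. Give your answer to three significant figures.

2.50 × 10^4 cells/mL

Step 1: 60 μL + 1140 μL = 1200 μL total → factor 1200/60 = 20
Step 2: 0.1 mL + 1.9 mL = 2 mL total → factor 2/0.1 = 20
Step 3: 20 μL brought to 80 μL → factor 80/20 = 4
Step 4: 25 μL + 100 μL = 125 μL total → factor 125/25 = 5
Overall dilution factor = 20 × 20 × 4 × 5 = 8000
Final = 2.00 × 10^8 cells/mL / 8000 = 2.50 × 10^4 cells/mL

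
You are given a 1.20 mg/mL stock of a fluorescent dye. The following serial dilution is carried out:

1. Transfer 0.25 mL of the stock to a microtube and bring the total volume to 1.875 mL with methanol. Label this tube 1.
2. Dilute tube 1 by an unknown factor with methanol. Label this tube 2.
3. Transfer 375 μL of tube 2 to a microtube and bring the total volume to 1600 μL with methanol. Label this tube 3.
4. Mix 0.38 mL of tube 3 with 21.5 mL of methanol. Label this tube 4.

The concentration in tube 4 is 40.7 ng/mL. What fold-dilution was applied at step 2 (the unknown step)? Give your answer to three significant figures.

16.0-fold

Step 1: 0.25 mL brought to 1.875 mL → factor 1.875/0.25 = 7.5
Step 2: unknown factor x
Step 3: 375 μL brought to 1600 μL → factor 1600/375 = 4.2667
Step 4: 0.38 mL + 21.5 mL = 21.88 mL total → factor 21.88/0.38 = 57.579
Product of known-step factors = 1842.5
Overall factor = 1.20 mg/mL / (40.7 ng/mL) = 29484
x = 29484 / 1842.5 = 16.0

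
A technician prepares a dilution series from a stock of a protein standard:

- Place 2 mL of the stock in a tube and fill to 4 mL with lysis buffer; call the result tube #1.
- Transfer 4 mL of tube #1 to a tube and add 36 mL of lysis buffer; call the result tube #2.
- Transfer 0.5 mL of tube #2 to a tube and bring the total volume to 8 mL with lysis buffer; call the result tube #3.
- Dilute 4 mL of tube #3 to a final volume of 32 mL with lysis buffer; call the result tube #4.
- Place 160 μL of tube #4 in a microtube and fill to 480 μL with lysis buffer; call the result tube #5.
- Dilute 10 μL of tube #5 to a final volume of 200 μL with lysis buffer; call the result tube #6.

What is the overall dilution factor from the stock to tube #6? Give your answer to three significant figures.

1.54 × 10^5

Step 1: 2 mL brought to 4 mL → factor 4/2 = 2
Step 2: 4 mL + 36 mL = 40 mL total → factor 40/4 = 10
Step 3: 0.5 mL brought to 8 mL → factor 8/0.5 = 16
Step 4: 4 mL brought to 32 mL → factor 32/4 = 8
Step 5: 160 μL brought to 480 μL → factor 480/160 = 3
Step 6: 10 μL brought to 200 μL → factor 200/10 = 20
Overall dilution factor = 2 × 10 × 16 × 8 × 3 × 20 = 1.536 × 10^5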